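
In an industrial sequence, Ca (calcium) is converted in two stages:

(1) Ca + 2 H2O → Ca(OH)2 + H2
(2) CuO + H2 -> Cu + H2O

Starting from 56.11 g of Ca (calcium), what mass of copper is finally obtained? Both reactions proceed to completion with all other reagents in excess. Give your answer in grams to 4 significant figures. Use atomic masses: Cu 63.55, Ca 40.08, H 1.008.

M(Ca) = 40.08 g/mol.
M(Cu) = 63.55 g/mol.
n(Ca) = 56.110 / 40.08 = 1.4000 mol.
Step 1 gives a 1:1 ratio of Ca to H2, so n(H2) = 1.4000 mol.
In step 2 the H2:Cu ratio is 1:1, so n(Cu) = 1.4000 mol.
Mass of Cu = 1.4000 × 63.55 = 88.967 g.

88.97 g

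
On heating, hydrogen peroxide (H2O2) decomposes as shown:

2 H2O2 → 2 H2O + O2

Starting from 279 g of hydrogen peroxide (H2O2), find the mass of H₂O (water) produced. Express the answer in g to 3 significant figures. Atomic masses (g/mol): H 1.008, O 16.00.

148 g

M(H2O2) = 2(1.008) + 2(16.00) = 34.016 g/mol.
M(H2O) = 2(1.008) + 16.00 = 18.016 g/mol.
n(H2O2) = 279.0 g / 34.016 g/mol = 8.202 mol.
From the equation the H2O2:H2O mole ratio is 2:2, so n(H2O) = 8.202 × 2/2 = 8.202 mol.
Mass of H2O = 8.202 mol × 18.016 g/mol = 147.8 g.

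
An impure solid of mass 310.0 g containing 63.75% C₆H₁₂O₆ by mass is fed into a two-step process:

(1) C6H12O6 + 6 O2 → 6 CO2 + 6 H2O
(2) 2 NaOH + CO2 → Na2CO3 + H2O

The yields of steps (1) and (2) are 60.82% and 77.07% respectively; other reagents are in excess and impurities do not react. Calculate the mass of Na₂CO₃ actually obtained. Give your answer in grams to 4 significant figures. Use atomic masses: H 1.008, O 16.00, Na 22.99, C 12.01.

327.0 g

Pure C6H12O6 = 310.0 × 0.6375 = 197.62 g.
M(C6H12O6) = 6(12.01) + 12(1.008) + 6(16.00) = 180.156 g/mol.
M(Na2CO3) = 2(22.99) + 12.01 + 3(16.00) = 105.99 g/mol.
n(C6H12O6) = 197.62 / 180.156 = 1.0970 mol.
Step 1 (C6H12O6:CO2 = 1:6): theoretical n(CO2) = 6.5818 mol; at 60.82% yield, n(CO2) = 4.0030 mol.
Step 2 (CO2:Na2CO3 = 1:1): theoretical n(Na2CO3) = 4.0030 mol, so theoretical mass = 4.0030 × 105.99 = 424.28 g.
At 77.07% yield, actual mass of Na2CO3 = 424.28 × 0.7707 = 326.99 g.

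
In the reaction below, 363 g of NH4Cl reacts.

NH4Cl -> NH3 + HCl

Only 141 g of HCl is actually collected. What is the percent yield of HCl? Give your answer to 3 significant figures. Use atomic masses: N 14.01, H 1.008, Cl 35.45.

M(NH4Cl) = 14.01 + 4(1.008) + 35.45 = 53.492 g/mol.
M(HCl) = 1.008 + 35.45 = 36.458 g/mol.
n(NH4Cl) = 363.0 g / 53.492 g/mol = 6.786 mol.
From the equation the NH4Cl:HCl mole ratio is 1:1, so n(HCl) = 6.786 × 1/1 = 6.786 mol.
Mass of HCl = 6.786 mol × 36.458 g/mol = 247.4 g.
This is the theoretical yield. Percent yield = 141 g / 247.4 g × 100% = 56.99%.

57.0 %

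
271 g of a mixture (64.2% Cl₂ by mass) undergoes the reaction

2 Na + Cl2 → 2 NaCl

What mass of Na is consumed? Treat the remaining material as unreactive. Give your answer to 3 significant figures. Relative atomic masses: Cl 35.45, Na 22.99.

113 g

Mass of pure Cl2 = 271 g × 0.642 = 174.0 g.
M(Cl2) = 2(35.45) = 70.90 g/mol.
M(Na) = 22.99 g/mol.
n(Cl2) = 174.0 g / 70.90 g/mol = 2.454 mol.
From the equation the Cl2:Na mole ratio is 1:2, so n(Na) = 2.454 × 2/1 = 4.908 mol.
Mass of Na = 4.908 mol × 22.99 g/mol = 112.8 g.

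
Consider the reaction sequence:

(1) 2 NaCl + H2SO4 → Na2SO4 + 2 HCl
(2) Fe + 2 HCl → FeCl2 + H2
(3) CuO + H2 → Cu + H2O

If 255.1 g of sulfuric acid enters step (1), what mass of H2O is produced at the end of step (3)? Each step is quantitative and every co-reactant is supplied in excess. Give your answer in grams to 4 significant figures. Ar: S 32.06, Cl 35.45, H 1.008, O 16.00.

46.86 g

M(H2SO4) = 2(1.008) + 32.06 + 4(16.00) = 98.076 g/mol.
M(H2O) = 2(1.008) + 16.00 = 18.016 g/mol.
n(H2SO4) = 255.1 / 98.076 = 2.6010 mol.
Reaction (1): H2SO4→HCl ratio 1:2 ⇒ n(HCl) = 5.2021 mol.
Reaction (2): HCl→H2 ratio 2:1 ⇒ n(H2) = 2.6010 mol.
Reaction (3): H2→H2O ratio 1:1 ⇒ n(H2O) = 2.6010 mol.
Mass of H2O = 2.6010 × 18.016 = 46.860 g.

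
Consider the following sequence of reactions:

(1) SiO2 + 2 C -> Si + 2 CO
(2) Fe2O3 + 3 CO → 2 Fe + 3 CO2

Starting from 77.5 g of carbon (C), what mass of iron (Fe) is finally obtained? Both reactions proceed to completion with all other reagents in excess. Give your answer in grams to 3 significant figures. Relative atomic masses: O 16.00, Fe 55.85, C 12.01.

240 g

M(C) = 12.01 g/mol.
M(Fe) = 55.85 g/mol.
n(C) = 77.50 / 12.01 = 6.453 mol.
Step 1 gives a 2:2 ratio of C to CO, so n(CO) = 6.453 mol.
In step 2 the CO:Fe ratio is 3:2, so n(Fe) = 4.302 mol.
Mass of Fe = 4.302 × 55.85 = 240.3 g.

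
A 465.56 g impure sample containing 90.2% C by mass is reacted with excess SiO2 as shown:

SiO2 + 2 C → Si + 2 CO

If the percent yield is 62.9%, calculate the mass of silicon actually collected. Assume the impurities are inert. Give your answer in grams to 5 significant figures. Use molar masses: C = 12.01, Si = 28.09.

308.90 g

Pure C available = 465.56 g × 0.902 = 419.935 g.
n(C) = 419.935 g / 12.01 g/mol = 34.9655 mol.
From the equation the C:Si mole ratio is 2:1, so n(Si) = 34.9655 × 1/2 = 17.4827 mol.
Mass of Si = 17.4827 mol × 28.09 g/mol = 491.090 g.
Actual mass collected = 491.090 g × 0.629 = 308.895 g.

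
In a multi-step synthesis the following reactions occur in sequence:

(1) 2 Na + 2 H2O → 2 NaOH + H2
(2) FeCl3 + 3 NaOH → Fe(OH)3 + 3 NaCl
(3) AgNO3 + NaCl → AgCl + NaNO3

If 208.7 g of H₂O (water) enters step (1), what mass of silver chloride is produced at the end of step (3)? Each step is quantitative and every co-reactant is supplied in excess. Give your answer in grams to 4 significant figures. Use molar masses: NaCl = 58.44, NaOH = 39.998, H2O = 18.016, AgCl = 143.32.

n(H2O) = 208.7 / 18.016 = 11.584 mol.
Reaction (1): H2O→NaOH ratio 2:2 ⇒ n(NaOH) = 11.584 mol.
Reaction (2): NaOH→NaCl ratio 3:3 ⇒ n(NaCl) = 11.584 mol.
Reaction (3): NaCl→AgCl ratio 1:1 ⇒ n(AgCl) = 11.584 mol.
Mass of AgCl = 11.584 × 143.32 = 1660.2 g.

1660 g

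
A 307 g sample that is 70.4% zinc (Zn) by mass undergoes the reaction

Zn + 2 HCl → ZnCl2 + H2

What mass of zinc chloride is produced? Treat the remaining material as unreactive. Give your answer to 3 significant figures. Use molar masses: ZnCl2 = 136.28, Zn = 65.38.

Mass of pure Zn = 307 g × 0.704 = 216.1 g.
n(Zn) = 216.1 g / 65.38 g/mol = 3.306 mol.
From the equation the Zn:ZnCl2 mole ratio is 1:1, so n(ZnCl2) = 3.306 × 1/1 = 3.306 mol.
Mass of ZnCl2 = 3.306 mol × 136.28 g/mol = 450.5 g.

451 g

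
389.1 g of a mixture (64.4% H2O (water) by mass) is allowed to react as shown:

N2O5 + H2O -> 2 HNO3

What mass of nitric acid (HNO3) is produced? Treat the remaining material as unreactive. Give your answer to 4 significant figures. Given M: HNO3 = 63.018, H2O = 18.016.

Mass of pure H2O = 389.1 g × 0.644 = 250.58 g.
n(H2O) = 250.58 g / 18.016 g/mol = 13.909 mol.
From the equation the H2O:HNO3 mole ratio is 1:2, so n(HNO3) = 13.909 × 2/1 = 27.818 mol.
Mass of HNO3 = 27.818 mol × 63.018 g/mol = 1753.0 g.

1753 g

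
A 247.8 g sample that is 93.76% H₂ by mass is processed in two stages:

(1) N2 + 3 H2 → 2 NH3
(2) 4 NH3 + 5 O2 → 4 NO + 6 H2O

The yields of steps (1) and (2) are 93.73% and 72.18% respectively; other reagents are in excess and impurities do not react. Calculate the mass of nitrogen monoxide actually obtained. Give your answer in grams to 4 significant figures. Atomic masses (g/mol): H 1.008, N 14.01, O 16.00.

1560 g

Pure H2 = 247.8 × 0.9376 = 232.34 g.
M(H2) = 2(1.008) = 2.016 g/mol.
M(NO) = 14.01 + 16.00 = 30.01 g/mol.
n(H2) = 232.34 / 2.016 = 115.25 mol.
Step 1 (H2:NH3 = 3:2): theoretical n(NH3) = 76.831 mol; at 93.73% yield, n(NH3) = 72.014 mol.
Step 2 (NH3:NO = 4:4): theoretical n(NO) = 72.014 mol, so theoretical mass = 72.014 × 30.01 = 2161.1 g.
At 72.18% yield, actual mass of NO = 2161.1 × 0.7218 = 1559.9 g.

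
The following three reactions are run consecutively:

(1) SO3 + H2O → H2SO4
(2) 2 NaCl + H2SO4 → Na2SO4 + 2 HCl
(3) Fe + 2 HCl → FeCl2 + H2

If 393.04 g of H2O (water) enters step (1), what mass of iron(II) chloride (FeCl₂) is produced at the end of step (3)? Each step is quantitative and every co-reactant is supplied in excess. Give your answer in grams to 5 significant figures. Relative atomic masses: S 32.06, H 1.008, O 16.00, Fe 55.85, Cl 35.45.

2765.2 g

M(H2O) = 2(1.008) + 16.00 = 18.016 g/mol.
M(FeCl2) = 55.85 + 2(35.45) = 126.75 g/mol.
n(H2O) = 393.04 / 18.016 = 21.8162 mol.
Reaction (1): H2O→H2SO4 ratio 1:1 ⇒ n(H2SO4) = 21.8162 mol.
Reaction (2): H2SO4→HCl ratio 1:2 ⇒ n(HCl) = 43.6323 mol.
Reaction (3): HCl→FeCl2 ratio 2:1 ⇒ n(FeCl2) = 21.8162 mol.
Mass of FeCl2 = 21.8162 × 126.75 = 2765.20 g.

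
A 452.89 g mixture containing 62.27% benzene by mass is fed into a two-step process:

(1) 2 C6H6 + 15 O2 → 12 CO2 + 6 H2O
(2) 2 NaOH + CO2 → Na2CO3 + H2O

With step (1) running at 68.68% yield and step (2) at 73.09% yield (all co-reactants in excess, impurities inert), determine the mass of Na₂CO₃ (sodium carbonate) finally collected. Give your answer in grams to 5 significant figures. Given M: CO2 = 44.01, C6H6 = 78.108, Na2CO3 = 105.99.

Pure C6H6 = 452.89 × 0.6227 = 282.015 g.
n(C6H6) = 282.015 / 78.108 = 3.61057 mol.
Step 1 (C6H6:CO2 = 2:12): theoretical n(CO2) = 21.6634 mol; at 68.68% yield, n(CO2) = 14.8784 mol.
Step 2 (CO2:Na2CO3 = 1:1): theoretical n(Na2CO3) = 14.8784 mol, so theoretical mass = 14.8784 × 105.99 = 1576.97 g.
At 73.09% yield, actual mass of Na2CO3 = 1576.97 × 0.7309 = 1152.60 g.

1152.6 g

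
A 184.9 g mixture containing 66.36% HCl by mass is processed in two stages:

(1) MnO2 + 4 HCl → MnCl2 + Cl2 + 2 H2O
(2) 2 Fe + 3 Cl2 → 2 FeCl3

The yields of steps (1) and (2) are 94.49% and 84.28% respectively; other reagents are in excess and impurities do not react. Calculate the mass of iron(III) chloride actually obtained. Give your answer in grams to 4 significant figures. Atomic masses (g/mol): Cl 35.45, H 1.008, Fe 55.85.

Pure HCl = 184.9 × 0.6636 = 122.70 g.
M(HCl) = 1.008 + 35.45 = 36.458 g/mol.
M(FeCl3) = 55.85 + 3(35.45) = 162.20 g/mol.
n(HCl) = 122.70 / 36.458 = 3.3655 mol.
Step 1 (HCl:Cl2 = 4:1): theoretical n(Cl2) = 0.84138 mol; at 94.49% yield, n(Cl2) = 0.79502 mol.
Step 2 (Cl2:FeCl3 = 3:2): theoretical n(FeCl3) = 0.53001 mol, so theoretical mass = 0.53001 × 162.20 = 85.968 g.
At 84.28% yield, actual mass of FeCl3 = 85.968 × 0.8428 = 72.454 g.

72.45 g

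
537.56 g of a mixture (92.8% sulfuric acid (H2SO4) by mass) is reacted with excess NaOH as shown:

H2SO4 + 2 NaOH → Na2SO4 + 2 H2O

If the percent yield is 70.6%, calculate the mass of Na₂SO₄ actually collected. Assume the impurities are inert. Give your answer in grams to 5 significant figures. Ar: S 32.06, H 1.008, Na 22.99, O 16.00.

510.07 g

Pure H2SO4 available = 537.56 g × 0.928 = 498.856 g.
M(H2SO4) = 2(1.008) + 32.06 + 4(16.00) = 98.076 g/mol.
M(Na2SO4) = 2(22.99) + 32.06 + 4(16.00) = 142.04 g/mol.
n(H2SO4) = 498.856 g / 98.076 g/mol = 5.08642 mol.
From the equation the H2SO4:Na2SO4 mole ratio is 1:1, so n(Na2SO4) = 5.08642 × 1/1 = 5.08642 mol.
Mass of Na2SO4 = 5.08642 mol × 142.04 g/mol = 722.475 g.
Actual mass collected = 722.475 g × 0.706 = 510.067 g.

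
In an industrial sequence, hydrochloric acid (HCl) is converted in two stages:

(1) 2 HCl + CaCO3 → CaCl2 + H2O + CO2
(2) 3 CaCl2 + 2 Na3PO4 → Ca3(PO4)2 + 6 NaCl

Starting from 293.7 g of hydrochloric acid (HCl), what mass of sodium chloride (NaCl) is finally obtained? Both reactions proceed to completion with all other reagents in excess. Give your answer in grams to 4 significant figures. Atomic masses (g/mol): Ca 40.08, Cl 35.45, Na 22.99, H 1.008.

470.8 g

M(HCl) = 1.008 + 35.45 = 36.458 g/mol.
M(NaCl) = 22.99 + 35.45 = 58.44 g/mol.
n(HCl) = 293.70 / 36.458 = 8.0558 mol.
Step 1 gives a 2:1 ratio of HCl to CaCl2, so n(CaCl2) = 4.0279 mol.
In step 2 the CaCl2:NaCl ratio is 3:6, so n(NaCl) = 8.0558 mol.
Mass of NaCl = 8.0558 × 58.44 = 470.78 g.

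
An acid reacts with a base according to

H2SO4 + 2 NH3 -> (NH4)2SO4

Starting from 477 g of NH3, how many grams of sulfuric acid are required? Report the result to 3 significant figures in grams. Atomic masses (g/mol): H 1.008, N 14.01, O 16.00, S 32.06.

M(NH3) = 14.01 + 3(1.008) = 17.034 g/mol.
M(H2SO4) = 2(1.008) + 32.06 + 4(16.00) = 98.076 g/mol.
n(NH3) = 477.0 g / 17.034 g/mol = 28.00 mol.
From the equation the NH3:H2SO4 mole ratio is 2:1, so n(H2SO4) = 28.00 × 1/2 = 14.00 mol.
Mass of H2SO4 = 14.00 mol × 98.076 g/mol = 1373 g.

1370 g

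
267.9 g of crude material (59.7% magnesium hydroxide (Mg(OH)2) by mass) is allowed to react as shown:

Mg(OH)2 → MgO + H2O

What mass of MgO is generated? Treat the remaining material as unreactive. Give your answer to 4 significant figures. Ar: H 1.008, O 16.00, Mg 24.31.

Mass of pure Mg(OH)2 = 267.9 g × 0.597 = 159.94 g.
M(Mg(OH)2) = 24.31 + 2(16.00) + 2(1.008) = 58.326 g/mol.
M(MgO) = 24.31 + 16.00 = 40.31 g/mol.
n(Mg(OH)2) = 159.94 g / 58.326 g/mol = 2.7421 mol.
From the equation the Mg(OH)2:MgO mole ratio is 1:1, so n(MgO) = 2.7421 × 1/1 = 2.7421 mol.
Mass of MgO = 2.7421 mol × 40.31 g/mol = 110.53 g.

110.5 g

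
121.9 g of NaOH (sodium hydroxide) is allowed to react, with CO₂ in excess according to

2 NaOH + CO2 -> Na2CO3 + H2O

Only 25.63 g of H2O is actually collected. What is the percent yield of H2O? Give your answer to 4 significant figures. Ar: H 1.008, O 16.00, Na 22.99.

93.36 %

M(NaOH) = 22.99 + 16.00 + 1.008 = 39.998 g/mol.
M(H2O) = 2(1.008) + 16.00 = 18.016 g/mol.
n(NaOH) = 121.90 g / 39.998 g/mol = 3.0477 mol.
From the equation the NaOH:H2O mole ratio is 2:1, so n(H2O) = 3.0477 × 1/2 = 1.5238 mol.
Mass of H2O = 1.5238 mol × 18.016 g/mol = 27.453 g.
This is the theoretical yield. Percent yield = 25.63 g / 27.453 g × 100% = 93.359%.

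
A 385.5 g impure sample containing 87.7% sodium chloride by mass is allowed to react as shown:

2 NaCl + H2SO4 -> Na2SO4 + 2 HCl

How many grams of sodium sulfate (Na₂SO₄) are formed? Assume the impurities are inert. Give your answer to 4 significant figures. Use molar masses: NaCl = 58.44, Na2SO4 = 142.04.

410.9 g

Mass of pure NaCl = 385.5 g × 0.877 = 338.08 g.
n(NaCl) = 338.08 g / 58.44 g/mol = 5.7851 mol.
From the equation the NaCl:Na2SO4 mole ratio is 2:1, so n(Na2SO4) = 5.7851 × 1/2 = 2.8926 mol.
Mass of Na2SO4 = 2.8926 mol × 142.04 g/mol = 410.86 g.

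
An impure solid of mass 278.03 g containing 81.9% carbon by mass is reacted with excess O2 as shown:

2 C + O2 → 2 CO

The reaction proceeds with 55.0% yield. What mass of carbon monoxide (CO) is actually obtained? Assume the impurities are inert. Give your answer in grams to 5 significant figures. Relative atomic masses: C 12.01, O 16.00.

Pure C available = 278.03 g × 0.819 = 227.707 g.
M(C) = 12.01 g/mol.
M(CO) = 12.01 + 16.00 = 28.01 g/mol.
n(C) = 227.707 g / 12.01 g/mol = 18.9597 mol.
From the equation the C:CO mole ratio is 2:2, so n(CO) = 18.9597 × 2/2 = 18.9597 mol.
Mass of CO = 18.9597 mol × 28.01 g/mol = 531.063 g.
Actual mass collected = 531.063 g × 0.550 = 292.084 g.

292.08 g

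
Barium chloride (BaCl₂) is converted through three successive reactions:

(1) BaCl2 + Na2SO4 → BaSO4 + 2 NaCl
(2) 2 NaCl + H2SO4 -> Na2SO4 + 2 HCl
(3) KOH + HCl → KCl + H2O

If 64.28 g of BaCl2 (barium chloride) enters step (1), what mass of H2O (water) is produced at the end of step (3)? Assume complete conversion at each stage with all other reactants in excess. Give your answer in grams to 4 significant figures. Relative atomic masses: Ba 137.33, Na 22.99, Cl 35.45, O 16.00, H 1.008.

M(BaCl2) = 137.33 + 2(35.45) = 208.23 g/mol.
M(H2O) = 2(1.008) + 16.00 = 18.016 g/mol.
n(BaCl2) = 64.28 / 208.23 = 0.30870 mol.
Reaction (1): BaCl2→NaCl ratio 1:2 ⇒ n(NaCl) = 0.61739 mol.
Reaction (2): NaCl→HCl ratio 2:2 ⇒ n(HCl) = 0.61739 mol.
Reaction (3): HCl→H2O ratio 1:1 ⇒ n(H2O) = 0.61739 mol.
Mass of H2O = 0.61739 × 18.016 = 11.123 g.

11.12 g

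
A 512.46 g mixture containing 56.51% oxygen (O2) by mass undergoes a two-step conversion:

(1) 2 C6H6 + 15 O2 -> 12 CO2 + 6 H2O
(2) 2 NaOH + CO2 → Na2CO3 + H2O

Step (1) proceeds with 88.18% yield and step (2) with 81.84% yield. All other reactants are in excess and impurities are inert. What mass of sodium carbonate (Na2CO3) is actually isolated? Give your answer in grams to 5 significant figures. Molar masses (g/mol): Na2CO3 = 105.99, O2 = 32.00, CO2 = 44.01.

Pure O2 = 512.46 × 0.5651 = 289.591 g.
n(O2) = 289.591 / 32.00 = 9.04972 mol.
Step 1 (O2:CO2 = 15:12): theoretical n(CO2) = 7.23978 mol; at 88.18% yield, n(CO2) = 6.38404 mol.
Step 2 (CO2:Na2CO3 = 1:1): theoretical n(Na2CO3) = 6.38404 mol, so theoretical mass = 6.38404 × 105.99 = 676.644 g.
At 81.84% yield, actual mass of Na2CO3 = 676.644 × 0.8184 = 553.766 g.

553.77 g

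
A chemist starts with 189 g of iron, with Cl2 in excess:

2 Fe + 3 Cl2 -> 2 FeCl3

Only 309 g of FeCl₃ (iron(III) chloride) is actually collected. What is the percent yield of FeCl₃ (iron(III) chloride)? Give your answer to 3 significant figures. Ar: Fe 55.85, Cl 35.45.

M(Fe) = 55.85 g/mol.
M(FeCl3) = 55.85 + 3(35.45) = 162.20 g/mol.
n(Fe) = 189.0 g / 55.85 g/mol = 3.384 mol.
From the equation the Fe:FeCl3 mole ratio is 2:2, so n(FeCl3) = 3.384 × 2/2 = 3.384 mol.
Mass of FeCl3 = 3.384 mol × 162.20 g/mol = 548.9 g.
This is the theoretical yield. Percent yield = 309 g / 548.9 g × 100% = 56.29%.

56.3 %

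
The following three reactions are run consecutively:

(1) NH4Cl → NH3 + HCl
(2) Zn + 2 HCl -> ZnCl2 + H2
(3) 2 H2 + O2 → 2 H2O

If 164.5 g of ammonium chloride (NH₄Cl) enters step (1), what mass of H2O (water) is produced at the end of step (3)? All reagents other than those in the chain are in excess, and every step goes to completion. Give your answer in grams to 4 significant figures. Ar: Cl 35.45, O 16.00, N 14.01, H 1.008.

27.70 g

M(NH4Cl) = 14.01 + 4(1.008) + 35.45 = 53.492 g/mol.
M(H2O) = 2(1.008) + 16.00 = 18.016 g/mol.
n(NH4Cl) = 164.5 / 53.492 = 3.0752 mol.
Reaction (1): NH4Cl→HCl ratio 1:1 ⇒ n(HCl) = 3.0752 mol.
Reaction (2): HCl→H2 ratio 2:1 ⇒ n(H2) = 1.5376 mol.
Reaction (3): H2→H2O ratio 2:2 ⇒ n(H2O) = 1.5376 mol.
Mass of H2O = 1.5376 × 18.016 = 27.702 g.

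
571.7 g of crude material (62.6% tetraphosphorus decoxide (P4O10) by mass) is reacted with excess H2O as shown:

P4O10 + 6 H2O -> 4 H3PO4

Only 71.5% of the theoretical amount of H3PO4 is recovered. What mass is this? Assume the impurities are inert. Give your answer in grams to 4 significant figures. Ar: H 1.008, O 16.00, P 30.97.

353.3 g

Pure P4O10 available = 571.7 g × 0.626 = 357.88 g.
M(P4O10) = 4(30.97) + 10(16.00) = 283.88 g/mol.
M(H3PO4) = 3(1.008) + 30.97 + 4(16.00) = 97.994 g/mol.
n(P4O10) = 357.88 g / 283.88 g/mol = 1.2607 mol.
From the equation the P4O10:H3PO4 mole ratio is 1:4, so n(H3PO4) = 1.2607 × 4/1 = 5.0428 mol.
Mass of H3PO4 = 5.0428 mol × 97.994 g/mol = 494.16 g.
Actual mass collected = 494.16 g × 0.715 = 353.32 g.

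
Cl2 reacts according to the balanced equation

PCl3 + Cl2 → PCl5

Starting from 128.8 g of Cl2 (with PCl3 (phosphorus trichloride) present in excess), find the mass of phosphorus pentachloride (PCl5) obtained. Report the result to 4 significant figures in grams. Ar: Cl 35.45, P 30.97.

M(Cl2) = 2(35.45) = 70.90 g/mol.
M(PCl5) = 30.97 + 5(35.45) = 208.22 g/mol.
n(Cl2) = 128.80 g / 70.90 g/mol = 1.8166 mol.
From the equation the Cl2:PCl5 mole ratio is 1:1, so n(PCl5) = 1.8166 × 1/1 = 1.8166 mol.
Mass of PCl5 = 1.8166 mol × 208.22 g/mol = 378.26 g.

378.3 g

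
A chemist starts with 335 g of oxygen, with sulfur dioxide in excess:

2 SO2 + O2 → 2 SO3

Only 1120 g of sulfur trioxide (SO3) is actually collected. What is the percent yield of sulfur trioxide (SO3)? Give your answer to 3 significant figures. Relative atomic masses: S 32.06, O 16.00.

66.8 %

M(O2) = 2(16.00) = 32.00 g/mol.
M(SO3) = 32.06 + 3(16.00) = 80.06 g/mol.
n(O2) = 335.0 g / 32.00 g/mol = 10.47 mol.
From the equation the O2:SO3 mole ratio is 1:2, so n(SO3) = 10.47 × 2/1 = 20.94 mol.
Mass of SO3 = 20.94 mol × 80.06 g/mol = 1676 g.
This is the theoretical yield. Percent yield = 1120 g / 1676 g × 100% = 66.82%.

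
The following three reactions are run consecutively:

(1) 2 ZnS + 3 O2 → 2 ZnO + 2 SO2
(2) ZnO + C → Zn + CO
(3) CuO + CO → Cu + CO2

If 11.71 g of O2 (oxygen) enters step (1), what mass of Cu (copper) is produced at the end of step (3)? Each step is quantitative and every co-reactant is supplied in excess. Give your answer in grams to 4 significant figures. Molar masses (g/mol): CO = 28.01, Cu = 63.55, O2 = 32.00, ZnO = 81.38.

15.50 g

n(O2) = 11.71 / 32.00 = 0.36594 mol.
Reaction (1): O2→ZnO ratio 3:2 ⇒ n(ZnO) = 0.24396 mol.
Reaction (2): ZnO→CO ratio 1:1 ⇒ n(CO) = 0.24396 mol.
Reaction (3): CO→Cu ratio 1:1 ⇒ n(Cu) = 0.24396 mol.
Mass of Cu = 0.24396 × 63.55 = 15.504 g.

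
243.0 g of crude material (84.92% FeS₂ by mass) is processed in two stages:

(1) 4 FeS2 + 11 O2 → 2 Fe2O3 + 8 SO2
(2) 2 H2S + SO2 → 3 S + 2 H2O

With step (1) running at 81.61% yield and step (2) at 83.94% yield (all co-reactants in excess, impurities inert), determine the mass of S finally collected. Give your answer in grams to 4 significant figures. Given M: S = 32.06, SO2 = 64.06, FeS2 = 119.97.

Pure FeS2 = 243.0 × 0.8492 = 206.36 g.
n(FeS2) = 206.36 / 119.97 = 1.7201 mol.
Step 1 (FeS2:SO2 = 4:8): theoretical n(SO2) = 3.4401 mol; at 81.61% yield, n(SO2) = 2.8075 mol.
Step 2 (SO2:S = 1:3): theoretical n(S) = 8.4224 mol, so theoretical mass = 8.4224 × 32.06 = 270.02 g.
At 83.94% yield, actual mass of S = 270.02 × 0.8394 = 226.66 g.

226.7 g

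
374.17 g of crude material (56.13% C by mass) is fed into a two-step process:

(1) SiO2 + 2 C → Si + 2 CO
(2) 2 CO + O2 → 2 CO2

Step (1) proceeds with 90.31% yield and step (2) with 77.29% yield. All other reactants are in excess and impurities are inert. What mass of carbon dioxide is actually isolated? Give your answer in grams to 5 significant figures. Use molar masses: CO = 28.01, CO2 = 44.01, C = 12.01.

537.19 g

Pure C = 374.17 × 0.5613 = 210.022 g.
n(C) = 210.022 / 12.01 = 17.4872 mol.
Step 1 (C:CO = 2:2): theoretical n(CO) = 17.4872 mol; at 90.31% yield, n(CO) = 15.7927 mol.
Step 2 (CO:CO2 = 2:2): theoretical n(CO2) = 15.7927 mol, so theoretical mass = 15.7927 × 44.01 = 695.037 g.
At 77.29% yield, actual mass of CO2 = 695.037 × 0.7729 = 537.194 g.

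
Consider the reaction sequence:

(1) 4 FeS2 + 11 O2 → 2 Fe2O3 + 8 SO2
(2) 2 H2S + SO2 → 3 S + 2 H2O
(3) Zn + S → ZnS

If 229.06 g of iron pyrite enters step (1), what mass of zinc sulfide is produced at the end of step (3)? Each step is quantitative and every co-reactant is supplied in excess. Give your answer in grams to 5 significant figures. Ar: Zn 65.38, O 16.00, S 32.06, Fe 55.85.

1116.3 g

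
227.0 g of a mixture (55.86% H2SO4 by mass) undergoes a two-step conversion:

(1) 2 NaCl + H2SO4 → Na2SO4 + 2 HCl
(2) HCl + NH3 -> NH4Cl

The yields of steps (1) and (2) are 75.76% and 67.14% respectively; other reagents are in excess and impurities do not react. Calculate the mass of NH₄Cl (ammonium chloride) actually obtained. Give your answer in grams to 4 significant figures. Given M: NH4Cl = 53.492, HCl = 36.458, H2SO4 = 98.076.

70.36 g

Pure H2SO4 = 227.0 × 0.5586 = 126.80 g.
n(H2SO4) = 126.80 / 98.076 = 1.2929 mol.
Step 1 (H2SO4:HCl = 1:2): theoretical n(HCl) = 2.5858 mol; at 75.76% yield, n(HCl) = 1.9590 mol.
Step 2 (HCl:NH4Cl = 1:1): theoretical n(NH4Cl) = 1.9590 mol, so theoretical mass = 1.9590 × 53.492 = 104.79 g.
At 67.14% yield, actual mass of NH4Cl = 104.79 × 0.6714 = 70.356 g.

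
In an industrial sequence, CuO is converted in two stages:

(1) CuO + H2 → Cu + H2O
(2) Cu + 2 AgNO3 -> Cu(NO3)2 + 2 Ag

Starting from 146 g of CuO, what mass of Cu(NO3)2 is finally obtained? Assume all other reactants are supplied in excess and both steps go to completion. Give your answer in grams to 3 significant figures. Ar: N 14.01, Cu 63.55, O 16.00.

M(CuO) = 63.55 + 16.00 = 79.55 g/mol.
M(Cu(NO3)2) = 63.55 + 2(14.01) + 6(16.00) = 187.57 g/mol.
n(CuO) = 146.0 / 79.55 = 1.835 mol.
Step 1 gives a 1:1 ratio of CuO to Cu, so n(Cu) = 1.835 mol.
In step 2 the Cu:Cu(NO3)2 ratio is 1:1, so n(Cu(NO3)2) = 1.835 mol.
Mass of Cu(NO3)2 = 1.835 × 187.57 = 344.3 g.

344 g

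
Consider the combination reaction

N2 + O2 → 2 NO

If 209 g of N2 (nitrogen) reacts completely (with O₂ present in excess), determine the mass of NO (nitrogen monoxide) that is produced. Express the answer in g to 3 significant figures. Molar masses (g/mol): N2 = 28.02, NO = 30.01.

n(N2) = 209.0 g / 28.02 g/mol = 7.459 mol.
From the equation the N2:NO mole ratio is 1:2, so n(NO) = 7.459 × 2/1 = 14.92 mol.
Mass of NO = 14.92 mol × 30.01 g/mol = 447.7 g.

448 g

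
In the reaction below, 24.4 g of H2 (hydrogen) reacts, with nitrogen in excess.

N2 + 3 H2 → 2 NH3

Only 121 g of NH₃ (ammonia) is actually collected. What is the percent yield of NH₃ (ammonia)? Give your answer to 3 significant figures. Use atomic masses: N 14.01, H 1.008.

88.0 %

M(H2) = 2(1.008) = 2.016 g/mol.
M(NH3) = 14.01 + 3(1.008) = 17.034 g/mol.
n(H2) = 24.40 g / 2.016 g/mol = 12.10 mol.
From the equation the H2:NH3 mole ratio is 3:2, so n(NH3) = 12.10 × 2/3 = 8.069 mol.
Mass of NH3 = 8.069 mol × 17.034 g/mol = 137.4 g.
This is the theoretical yield. Percent yield = 121 g / 137.4 g × 100% = 88.04%.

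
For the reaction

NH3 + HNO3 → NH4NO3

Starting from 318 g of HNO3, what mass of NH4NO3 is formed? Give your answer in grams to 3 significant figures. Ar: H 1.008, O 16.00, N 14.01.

404 g

M(HNO3) = 1.008 + 14.01 + 3(16.00) = 63.018 g/mol.
M(NH4NO3) = 2(14.01) + 4(1.008) + 3(16.00) = 80.052 g/mol.
n(HNO3) = 318.0 g / 63.018 g/mol = 5.046 mol.
From the equation the HNO3:NH4NO3 mole ratio is 1:1, so n(NH4NO3) = 5.046 × 1/1 = 5.046 mol.
Mass of NH4NO3 = 5.046 mol × 80.052 g/mol = 404.0 g.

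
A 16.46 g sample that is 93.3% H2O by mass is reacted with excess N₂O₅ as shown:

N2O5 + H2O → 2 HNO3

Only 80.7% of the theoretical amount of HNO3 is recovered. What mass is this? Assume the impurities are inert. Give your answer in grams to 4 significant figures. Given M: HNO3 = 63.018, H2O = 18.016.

86.70 g

Pure H2O available = 16.46 g × 0.933 = 15.357 g.
n(H2O) = 15.357 g / 18.016 g/mol = 0.85242 mol.
From the equation the H2O:HNO3 mole ratio is 1:2, so n(HNO3) = 0.85242 × 2/1 = 1.7048 mol.
Mass of HNO3 = 1.7048 mol × 63.018 g/mol = 107.44 g.
Actual mass collected = 107.44 g × 0.807 = 86.700 g.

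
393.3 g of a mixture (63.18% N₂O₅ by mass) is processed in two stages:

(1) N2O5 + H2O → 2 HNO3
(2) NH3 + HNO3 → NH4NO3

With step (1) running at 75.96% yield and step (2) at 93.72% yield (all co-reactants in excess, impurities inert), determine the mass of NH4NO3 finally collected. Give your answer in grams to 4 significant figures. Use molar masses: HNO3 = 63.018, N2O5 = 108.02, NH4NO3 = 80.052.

262.2 g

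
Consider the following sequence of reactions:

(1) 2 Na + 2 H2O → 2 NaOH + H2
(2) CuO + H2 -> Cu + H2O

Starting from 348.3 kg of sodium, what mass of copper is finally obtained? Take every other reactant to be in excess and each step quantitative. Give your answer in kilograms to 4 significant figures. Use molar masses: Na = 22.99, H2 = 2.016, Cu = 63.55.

481.4 kg

348.3 kg = 348300 g.
n(Na) = 348300 / 22.99 = 15150 mol.
Step 1 gives a 2:1 ratio of Na to H2, so n(H2) = 7575.0 mol.
In step 2 the H2:Cu ratio is 1:1, so n(Cu) = 7575.0 mol.
Mass of Cu = 7575.0 × 63.55 = 481390 g = 481.4 kg.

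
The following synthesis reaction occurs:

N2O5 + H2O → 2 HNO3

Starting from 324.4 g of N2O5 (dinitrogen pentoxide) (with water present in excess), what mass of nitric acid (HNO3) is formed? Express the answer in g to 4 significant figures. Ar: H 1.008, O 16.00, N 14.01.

M(N2O5) = 2(14.01) + 5(16.00) = 108.02 g/mol.
M(HNO3) = 1.008 + 14.01 + 3(16.00) = 63.018 g/mol.
n(N2O5) = 324.40 g / 108.02 g/mol = 3.0031 mol.
From the equation the N2O5:HNO3 mole ratio is 1:2, so n(HNO3) = 3.0031 × 2/1 = 6.0063 mol.
Mass of HNO3 = 6.0063 mol × 63.018 g/mol = 378.50 g.

378.5 g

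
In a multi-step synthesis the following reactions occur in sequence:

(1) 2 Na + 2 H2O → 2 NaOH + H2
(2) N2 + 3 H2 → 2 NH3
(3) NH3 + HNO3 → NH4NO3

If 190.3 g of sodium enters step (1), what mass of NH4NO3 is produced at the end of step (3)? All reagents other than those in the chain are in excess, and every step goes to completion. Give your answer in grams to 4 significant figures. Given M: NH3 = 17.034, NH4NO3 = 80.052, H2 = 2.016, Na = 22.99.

n(Na) = 190.3 / 22.99 = 8.2775 mol.
Reaction (1): Na→H2 ratio 2:1 ⇒ n(H2) = 4.1388 mol.
Reaction (2): H2→NH3 ratio 3:2 ⇒ n(NH3) = 2.7592 mol.
Reaction (3): NH3→NH4NO3 ratio 1:1 ⇒ n(NH4NO3) = 2.7592 mol.
Mass of NH4NO3 = 2.7592 × 80.052 = 220.88 g.

220.9 g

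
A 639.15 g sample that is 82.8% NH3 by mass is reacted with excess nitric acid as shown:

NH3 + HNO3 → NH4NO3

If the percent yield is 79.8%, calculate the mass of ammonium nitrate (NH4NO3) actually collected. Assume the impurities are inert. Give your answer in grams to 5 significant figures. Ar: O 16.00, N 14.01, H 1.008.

1984.7 g

Pure NH3 available = 639.15 g × 0.828 = 529.216 g.
M(NH3) = 14.01 + 3(1.008) = 17.034 g/mol.
M(NH4NO3) = 2(14.01) + 4(1.008) + 3(16.00) = 80.052 g/mol.
n(NH3) = 529.216 g / 17.034 g/mol = 31.0682 mol.
From the equation the NH3:NH4NO3 mole ratio is 1:1, so n(NH4NO3) = 31.0682 × 1/1 = 31.0682 mol.
Mass of NH4NO3 = 31.0682 mol × 80.052 g/mol = 2487.07 g.
Actual mass collected = 2487.07 g × 0.798 = 1984.68 g.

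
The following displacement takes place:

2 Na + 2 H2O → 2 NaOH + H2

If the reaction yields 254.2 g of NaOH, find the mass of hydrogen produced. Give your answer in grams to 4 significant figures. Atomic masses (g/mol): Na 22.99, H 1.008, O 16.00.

6.406 g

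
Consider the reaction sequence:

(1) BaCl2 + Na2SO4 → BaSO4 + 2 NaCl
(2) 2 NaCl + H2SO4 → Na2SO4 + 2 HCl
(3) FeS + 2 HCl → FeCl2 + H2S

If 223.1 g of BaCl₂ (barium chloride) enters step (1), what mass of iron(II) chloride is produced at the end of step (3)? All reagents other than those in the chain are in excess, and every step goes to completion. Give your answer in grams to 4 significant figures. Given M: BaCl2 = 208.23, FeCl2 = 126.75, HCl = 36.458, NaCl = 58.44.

n(BaCl2) = 223.1 / 208.23 = 1.0714 mol.
Reaction (1): BaCl2→NaCl ratio 1:2 ⇒ n(NaCl) = 2.1428 mol.
Reaction (2): NaCl→HCl ratio 2:2 ⇒ n(HCl) = 2.1428 mol.
Reaction (3): HCl→FeCl2 ratio 2:1 ⇒ n(FeCl2) = 1.0714 mol.
Mass of FeCl2 = 1.0714 × 126.75 = 135.80 g.

135.8 g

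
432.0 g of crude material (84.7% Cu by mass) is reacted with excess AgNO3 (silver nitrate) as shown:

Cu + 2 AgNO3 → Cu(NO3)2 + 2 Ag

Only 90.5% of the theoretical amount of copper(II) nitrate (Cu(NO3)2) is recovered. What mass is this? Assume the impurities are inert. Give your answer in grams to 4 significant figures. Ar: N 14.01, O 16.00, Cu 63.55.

Pure Cu available = 432.0 g × 0.847 = 365.90 g.
M(Cu) = 63.55 g/mol.
M(Cu(NO3)2) = 63.55 + 2(14.01) + 6(16.00) = 187.57 g/mol.
n(Cu) = 365.90 g / 63.55 g/mol = 5.7577 mol.
From the equation the Cu:Cu(NO3)2 mole ratio is 1:1, so n(Cu(NO3)2) = 5.7577 × 1/1 = 5.7577 mol.
Mass of Cu(NO3)2 = 5.7577 mol × 187.57 g/mol = 1080.0 g.
Actual mass collected = 1080.0 g × 0.905 = 977.38 g.

977.4 g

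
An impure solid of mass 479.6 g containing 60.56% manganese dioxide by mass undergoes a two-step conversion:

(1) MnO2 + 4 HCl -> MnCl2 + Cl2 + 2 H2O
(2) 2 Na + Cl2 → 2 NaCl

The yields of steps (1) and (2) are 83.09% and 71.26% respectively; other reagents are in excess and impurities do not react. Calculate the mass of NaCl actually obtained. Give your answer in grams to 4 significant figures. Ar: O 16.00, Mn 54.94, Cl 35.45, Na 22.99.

231.2 g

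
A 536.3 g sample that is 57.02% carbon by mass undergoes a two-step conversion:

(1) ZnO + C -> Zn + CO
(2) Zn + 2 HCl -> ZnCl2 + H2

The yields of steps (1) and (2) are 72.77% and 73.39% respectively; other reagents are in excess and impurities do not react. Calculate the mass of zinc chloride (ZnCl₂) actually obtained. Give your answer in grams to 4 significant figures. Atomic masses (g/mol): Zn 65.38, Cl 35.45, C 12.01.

1853 g

Pure C = 536.3 × 0.5702 = 305.80 g.
M(C) = 12.01 g/mol.
M(ZnCl2) = 65.38 + 2(35.45) = 136.28 g/mol.
n(C) = 305.80 / 12.01 = 25.462 mol.
Step 1 (C:Zn = 1:1): theoretical n(Zn) = 25.462 mol; at 72.77% yield, n(Zn) = 18.529 mol.
Step 2 (Zn:ZnCl2 = 1:1): theoretical n(ZnCl2) = 18.529 mol, so theoretical mass = 18.529 × 136.28 = 2525.1 g.
At 73.39% yield, actual mass of ZnCl2 = 2525.1 × 0.7339 = 1853.2 g.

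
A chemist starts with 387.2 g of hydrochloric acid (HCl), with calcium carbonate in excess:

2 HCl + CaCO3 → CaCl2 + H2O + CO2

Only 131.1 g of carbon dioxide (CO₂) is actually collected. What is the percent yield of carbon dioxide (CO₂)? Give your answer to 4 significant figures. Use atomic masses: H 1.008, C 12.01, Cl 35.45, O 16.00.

M(HCl) = 1.008 + 35.45 = 36.458 g/mol.
M(CO2) = 12.01 + 2(16.00) = 44.01 g/mol.
n(HCl) = 387.20 g / 36.458 g/mol = 10.620 mol.
From the equation the HCl:CO2 mole ratio is 2:1, so n(CO2) = 10.620 × 1/2 = 5.3102 mol.
Mass of CO2 = 5.3102 mol × 44.01 g/mol = 233.70 g.
This is the theoretical yield. Percent yield = 131.1 g / 233.70 g × 100% = 56.097%.

56.10 %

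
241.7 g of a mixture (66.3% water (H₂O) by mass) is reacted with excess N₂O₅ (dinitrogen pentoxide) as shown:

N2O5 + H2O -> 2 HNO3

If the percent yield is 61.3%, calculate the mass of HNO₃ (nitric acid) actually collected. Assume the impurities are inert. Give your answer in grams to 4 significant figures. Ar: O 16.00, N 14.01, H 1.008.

687.2 g

Pure H2O available = 241.7 g × 0.663 = 160.25 g.
M(H2O) = 2(1.008) + 16.00 = 18.016 g/mol.
M(HNO3) = 1.008 + 14.01 + 3(16.00) = 63.018 g/mol.
n(H2O) = 160.25 g / 18.016 g/mol = 8.8947 mol.
From the equation the H2O:HNO3 mole ratio is 1:2, so n(HNO3) = 8.8947 × 2/1 = 17.789 mol.
Mass of HNO3 = 17.789 mol × 63.018 g/mol = 1121.1 g.
Actual mass collected = 1121.1 g × 0.613 = 687.21 g.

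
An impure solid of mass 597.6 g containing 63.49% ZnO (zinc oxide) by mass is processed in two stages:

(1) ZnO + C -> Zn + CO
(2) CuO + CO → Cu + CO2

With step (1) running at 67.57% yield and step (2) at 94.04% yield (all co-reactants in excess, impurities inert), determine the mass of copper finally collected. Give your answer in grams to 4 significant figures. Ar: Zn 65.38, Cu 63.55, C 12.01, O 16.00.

Pure ZnO = 597.6 × 0.6349 = 379.42 g.
M(ZnO) = 65.38 + 16.00 = 81.38 g/mol.
M(Cu) = 63.55 g/mol.
n(ZnO) = 379.42 / 81.38 = 4.6623 mol.
Step 1 (ZnO:CO = 1:1): theoretical n(CO) = 4.6623 mol; at 67.57% yield, n(CO) = 3.1503 mol.
Step 2 (CO:Cu = 1:1): theoretical n(Cu) = 3.1503 mol, so theoretical mass = 3.1503 × 63.55 = 200.20 g.
At 94.04% yield, actual mass of Cu = 200.20 × 0.9404 = 188.27 g.

188.3 g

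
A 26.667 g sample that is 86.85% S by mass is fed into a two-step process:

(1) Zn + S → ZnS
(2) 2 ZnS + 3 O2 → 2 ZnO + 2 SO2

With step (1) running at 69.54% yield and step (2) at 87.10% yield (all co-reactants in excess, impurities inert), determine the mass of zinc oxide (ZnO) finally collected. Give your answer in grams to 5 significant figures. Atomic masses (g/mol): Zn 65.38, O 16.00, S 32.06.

Pure S = 26.667 × 0.8685 = 23.1603 g.
M(S) = 32.06 g/mol.
M(ZnO) = 65.38 + 16.00 = 81.38 g/mol.
n(S) = 23.1603 / 32.06 = 0.722405 mol.
Step 1 (S:ZnS = 1:1): theoretical n(ZnS) = 0.722405 mol; at 69.54% yield, n(ZnS) = 0.502360 mol.
Step 2 (ZnS:ZnO = 2:2): theoretical n(ZnO) = 0.502360 mol, so theoretical mass = 0.502360 × 81.38 = 40.8821 g.
At 87.10% yield, actual mass of ZnO = 40.8821 × 0.8710 = 35.6083 g.

35.608 g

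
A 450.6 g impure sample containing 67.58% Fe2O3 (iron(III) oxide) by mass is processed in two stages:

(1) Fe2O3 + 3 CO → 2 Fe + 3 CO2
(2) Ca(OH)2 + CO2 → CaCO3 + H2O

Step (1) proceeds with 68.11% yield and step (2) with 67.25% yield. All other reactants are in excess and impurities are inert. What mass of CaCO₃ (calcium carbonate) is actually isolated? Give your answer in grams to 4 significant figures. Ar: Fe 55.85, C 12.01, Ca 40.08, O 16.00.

Pure Fe2O3 = 450.6 × 0.6758 = 304.52 g.
M(Fe2O3) = 2(55.85) + 3(16.00) = 159.70 g/mol.
M(CaCO3) = 40.08 + 12.01 + 3(16.00) = 100.09 g/mol.
n(Fe2O3) = 304.52 / 159.70 = 1.9068 mol.
Step 1 (Fe2O3:CO2 = 1:3): theoretical n(CO2) = 5.7204 mol; at 68.11% yield, n(CO2) = 3.8962 mol.
Step 2 (CO2:CaCO3 = 1:1): theoretical n(CaCO3) = 3.8962 mol, so theoretical mass = 3.8962 × 100.09 = 389.97 g.
At 67.25% yield, actual mass of CaCO3 = 389.97 × 0.6725 = 262.25 g.

262.3 g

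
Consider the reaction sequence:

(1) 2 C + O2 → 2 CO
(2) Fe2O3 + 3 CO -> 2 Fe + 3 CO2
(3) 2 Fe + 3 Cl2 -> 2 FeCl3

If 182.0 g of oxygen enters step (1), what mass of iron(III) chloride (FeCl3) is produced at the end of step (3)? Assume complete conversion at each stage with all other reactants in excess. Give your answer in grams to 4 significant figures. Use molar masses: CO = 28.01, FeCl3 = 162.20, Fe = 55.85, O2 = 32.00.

n(O2) = 182.0 / 32.00 = 5.6875 mol.
Reaction (1): O2→CO ratio 1:2 ⇒ n(CO) = 11.375 mol.
Reaction (2): CO→Fe ratio 3:2 ⇒ n(Fe) = 7.5833 mol.
Reaction (3): Fe→FeCl3 ratio 2:2 ⇒ n(FeCl3) = 7.5833 mol.
Mass of FeCl3 = 7.5833 × 162.20 = 1230.0 g.

1230 g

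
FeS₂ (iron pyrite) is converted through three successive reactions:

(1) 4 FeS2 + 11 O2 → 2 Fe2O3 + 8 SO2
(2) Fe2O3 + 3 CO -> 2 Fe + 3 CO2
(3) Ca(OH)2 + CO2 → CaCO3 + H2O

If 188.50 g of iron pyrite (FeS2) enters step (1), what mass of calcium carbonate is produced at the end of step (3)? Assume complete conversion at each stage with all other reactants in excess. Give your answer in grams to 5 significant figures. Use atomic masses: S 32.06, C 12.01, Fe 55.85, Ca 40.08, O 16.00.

235.90 g

M(FeS2) = 55.85 + 2(32.06) = 119.97 g/mol.
M(CaCO3) = 40.08 + 12.01 + 3(16.00) = 100.09 g/mol.
n(FeS2) = 188.50 / 119.97 = 1.57123 mol.
Reaction (1): FeS2→Fe2O3 ratio 4:2 ⇒ n(Fe2O3) = 0.785613 mol.
Reaction (2): Fe2O3→CO2 ratio 1:3 ⇒ n(CO2) = 2.35684 mol.
Reaction (3): CO2→CaCO3 ratio 1:1 ⇒ n(CaCO3) = 2.35684 mol.
Mass of CaCO3 = 2.35684 × 100.09 = 235.896 g.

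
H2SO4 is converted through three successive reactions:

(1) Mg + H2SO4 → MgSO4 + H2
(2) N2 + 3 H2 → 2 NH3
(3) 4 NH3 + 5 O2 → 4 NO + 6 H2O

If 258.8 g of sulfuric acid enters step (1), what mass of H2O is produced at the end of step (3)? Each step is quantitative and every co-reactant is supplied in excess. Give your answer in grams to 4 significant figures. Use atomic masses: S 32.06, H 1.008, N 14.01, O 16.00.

47.54 g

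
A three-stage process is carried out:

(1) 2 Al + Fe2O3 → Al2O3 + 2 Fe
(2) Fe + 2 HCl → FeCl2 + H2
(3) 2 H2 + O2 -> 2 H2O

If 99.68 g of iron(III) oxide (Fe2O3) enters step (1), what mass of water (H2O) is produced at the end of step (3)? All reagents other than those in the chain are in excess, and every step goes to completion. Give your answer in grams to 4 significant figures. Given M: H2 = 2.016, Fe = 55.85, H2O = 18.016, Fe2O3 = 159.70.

22.49 g

n(Fe2O3) = 99.68 / 159.70 = 0.62417 mol.
Reaction (1): Fe2O3→Fe ratio 1:2 ⇒ n(Fe) = 1.2483 mol.
Reaction (2): Fe→H2 ratio 1:1 ⇒ n(H2) = 1.2483 mol.
Reaction (3): H2→H2O ratio 2:2 ⇒ n(H2O) = 1.2483 mol.
Mass of H2O = 1.2483 × 18.016 = 22.490 g.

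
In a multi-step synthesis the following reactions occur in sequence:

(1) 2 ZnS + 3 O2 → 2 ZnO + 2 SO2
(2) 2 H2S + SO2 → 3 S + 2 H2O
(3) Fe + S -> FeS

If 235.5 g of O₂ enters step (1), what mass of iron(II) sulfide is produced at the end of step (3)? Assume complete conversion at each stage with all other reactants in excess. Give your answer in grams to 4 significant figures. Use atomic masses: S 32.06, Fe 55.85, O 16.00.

M(O2) = 2(16.00) = 32.00 g/mol.
M(FeS) = 55.85 + 32.06 = 87.91 g/mol.
n(O2) = 235.5 / 32.00 = 7.3594 mol.
Reaction (1): O2→SO2 ratio 3:2 ⇒ n(SO2) = 4.9062 mol.
Reaction (2): SO2→S ratio 1:3 ⇒ n(S) = 14.719 mol.
Reaction (3): S→FeS ratio 1:1 ⇒ n(FeS) = 14.719 mol.
Mass of FeS = 14.719 × 87.91 = 1293.9 g.

1294 g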